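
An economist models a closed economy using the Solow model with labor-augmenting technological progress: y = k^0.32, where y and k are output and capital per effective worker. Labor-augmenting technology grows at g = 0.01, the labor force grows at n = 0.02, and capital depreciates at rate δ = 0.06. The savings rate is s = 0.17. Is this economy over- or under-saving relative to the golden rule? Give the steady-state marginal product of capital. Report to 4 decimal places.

Capital per effective worker breaks even when investment replaces (n + g + δ)·k; here n + g + δ = 0.09.
Steady-state k*: s·k^0.32 = 0.09·k gives k* = (0.17/0.09)^(1/0.68) ≈ 2.5479.
MPK = 0.32·2.5479^(-0.68) ≈ 0.1694.
MPK > n+g+δ = 0.09, so the economy is dynamically efficient (under-saving).

under-saving; MPK ≈ 0.1694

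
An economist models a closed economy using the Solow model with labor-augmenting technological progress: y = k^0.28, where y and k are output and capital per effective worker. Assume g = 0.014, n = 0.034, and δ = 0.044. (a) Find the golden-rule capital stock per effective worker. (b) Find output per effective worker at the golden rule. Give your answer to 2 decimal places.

The effective depreciation rate is n + g + δ = 0.034 + 0.014 + 0.044 = 0.092.
Maximizing c = f(k) − (n+g+δ)·k gives f'(k) = n+g+δ, i.e. 0.28·k^(0.28−1) = 0.092, so k_gold = (0.28/0.092)^(1/0.72) ≈ 4.6919.
y_gold = 4.6919^0.28 ≈ 1.5416.

(a) k_gold ≈ 4.69; (b) y_gold ≈ 1.54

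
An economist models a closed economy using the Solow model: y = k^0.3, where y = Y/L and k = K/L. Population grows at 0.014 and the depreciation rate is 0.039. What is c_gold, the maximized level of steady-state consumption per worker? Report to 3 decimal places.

c_gold ≈ 1.471

Break-even investment rate: n + δ = 0.014 + 0.039 = 0.053.
Setting f'(k) = n+δ gives 0.3·k^(0.3−1) = 0.053, hence k_gold = (0.3/0.053)^(1/0.7) ≈ 11.8985.
y_gold = 11.8985^0.3 ≈ 2.1021.
c_gold = y_gold − (n+δ)·k_gold = 2.1021 − 0.053·11.8985 ≈ 1.4715.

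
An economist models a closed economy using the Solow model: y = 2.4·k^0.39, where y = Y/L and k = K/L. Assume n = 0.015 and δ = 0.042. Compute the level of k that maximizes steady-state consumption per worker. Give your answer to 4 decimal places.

Break-even investment rate: n + δ = 0.015 + 0.042 = 0.057.
Maximizing c = f(k) − (n+δ)·k gives f'(k) = n+δ, i.e. 0.39·2.4·k^(0.39−1) = 0.057, so k_gold = (0.39·2.4/0.057)^(1/0.61) ≈ 98.2790.

k_gold ≈ 98.2790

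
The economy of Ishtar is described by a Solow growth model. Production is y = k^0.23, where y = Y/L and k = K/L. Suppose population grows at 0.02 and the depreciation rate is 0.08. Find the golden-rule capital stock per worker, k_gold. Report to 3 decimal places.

Break-even investment rate: n + δ = 0.02 + 0.08 = 0.1.
At the golden rule the marginal product of capital equals n+δ: 0.23·k^(0.23−1) = 0.1. Solving, k_gold = (0.23/0.1)^(1/0.77) ≈ 2.9497.

k_gold ≈ 2.950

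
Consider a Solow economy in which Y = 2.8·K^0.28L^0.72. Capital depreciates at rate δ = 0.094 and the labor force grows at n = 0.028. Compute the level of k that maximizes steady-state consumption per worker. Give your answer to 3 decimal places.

n + δ = 0.028 + 0.094 = 0.122.
Setting f'(k) = n+δ gives 0.28·2.8·k^(0.28−1) = 0.122, hence k_gold = (0.28·2.8/0.122)^(1/0.72) ≈ 13.2483.

k_gold ≈ 13.248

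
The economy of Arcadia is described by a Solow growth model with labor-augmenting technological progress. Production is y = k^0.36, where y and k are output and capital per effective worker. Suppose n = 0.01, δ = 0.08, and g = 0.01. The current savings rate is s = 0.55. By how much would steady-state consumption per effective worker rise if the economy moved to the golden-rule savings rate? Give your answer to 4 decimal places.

Break-even investment rate: n + g + δ = 0.01 + 0.01 + 0.08 = 0.1.
Current steady state (s = 0.55): k* = (0.55/0.1)^(1/0.64) ≈ 14.3488, y* = 14.3488^0.36 ≈ 2.6089, c* = (1−0.55)·2.6089 ≈ 1.1740.
Setting f'(k) = n+g+δ gives 0.36·k^(0.36−1) = 0.1, hence k_gold = (0.36/0.1)^(1/0.64) ≈ 7.3998.
y_gold = 7.3998^0.36 ≈ 2.0555, c_gold = y_gold − 0.1·k_gold ≈ 1.3155.
Gain: Δc = 1.3155 − 1.1740 ≈ 0.1415.

Δc ≈ 0.1415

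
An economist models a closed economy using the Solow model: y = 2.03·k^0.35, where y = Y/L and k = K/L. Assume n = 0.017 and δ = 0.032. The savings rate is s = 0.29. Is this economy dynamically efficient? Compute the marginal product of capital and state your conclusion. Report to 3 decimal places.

The effective depreciation rate is n + δ = 0.017 + 0.032 = 0.049.
Steady-state k*: s·A·k^0.35 = 0.049·k gives k* = (0.29·2.03/0.049)^(1/0.65) ≈ 45.8220.
MPK = 0.35·2.03·45.8220^(-0.65) ≈ 0.0591.
MPK > n+δ = 0.049, so the economy is dynamically efficient (under-saving).

dynamically efficient; MPK ≈ 0.059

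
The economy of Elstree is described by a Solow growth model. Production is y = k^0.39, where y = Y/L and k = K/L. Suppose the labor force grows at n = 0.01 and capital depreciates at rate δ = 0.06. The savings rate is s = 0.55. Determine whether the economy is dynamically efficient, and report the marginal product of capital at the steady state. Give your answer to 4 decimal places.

dynamically inefficient; MPK ≈ 0.0496

Capital per worker breaks even when investment replaces (n + δ)·k; here n + δ = 0.07.
Steady-state k*: s·k^0.39 = 0.07·k gives k* = (0.55/0.07)^(1/0.61) ≈ 29.3526.
MPK = 0.39·29.3526^(-0.61) ≈ 0.0496.
MPK < n+δ = 0.07, so the economy is dynamically inefficient (over-saving).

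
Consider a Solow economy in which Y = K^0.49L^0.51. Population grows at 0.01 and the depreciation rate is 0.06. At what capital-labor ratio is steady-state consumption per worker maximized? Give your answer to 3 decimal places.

Capital per worker breaks even when investment replaces (n + δ)·k; here n + δ = 0.07.
Golden rule sets MPK = n+δ: 0.49·k^(0.49−1) = 0.07, so k_gold = (0.49/0.07)^(1/0.51) ≈ 45.3999.

k_gold ≈ 45.400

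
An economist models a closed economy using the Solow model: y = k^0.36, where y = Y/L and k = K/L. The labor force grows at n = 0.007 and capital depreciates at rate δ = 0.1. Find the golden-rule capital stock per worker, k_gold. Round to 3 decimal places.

k_gold ≈ 6.657

Capital per worker breaks even when investment replaces (n + δ)·k; here n + δ = 0.107.
At the golden rule the marginal product of capital equals n+δ: 0.36·k^(0.36−1) = 0.107. Solving, k_gold = (0.36/0.107)^(1/0.64) ≈ 6.6575.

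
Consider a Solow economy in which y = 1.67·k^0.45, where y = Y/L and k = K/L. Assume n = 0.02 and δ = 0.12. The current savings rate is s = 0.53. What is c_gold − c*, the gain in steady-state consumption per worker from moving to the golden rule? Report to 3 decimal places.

The effective depreciation rate is n + δ = 0.02 + 0.12 = 0.14.
Current steady state (s = 0.53): k* = (0.53·1.67/0.14)^(1/0.55) ≈ 28.5836, y* = 1.67·28.5836^0.45 ≈ 7.5504, c* = (1−0.53)·7.5504 ≈ 3.5487.
At the golden rule the marginal product of capital equals n+δ: 0.45·1.67·k^(0.45−1) = 0.14. Solving, k_gold = (0.45·1.67/0.14)^(1/0.55) ≈ 21.2281.
y_gold = 1.67·21.2281^0.45 ≈ 6.6043, c_gold = y_gold − 0.14·k_gold ≈ 3.6324.
Gain: Δc = 3.6324 − 3.5487 ≈ 0.0837.

Δc ≈ 0.084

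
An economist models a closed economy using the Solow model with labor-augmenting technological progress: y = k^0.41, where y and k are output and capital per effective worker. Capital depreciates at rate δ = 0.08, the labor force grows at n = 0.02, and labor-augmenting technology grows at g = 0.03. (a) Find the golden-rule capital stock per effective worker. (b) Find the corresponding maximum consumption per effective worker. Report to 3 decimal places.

(a) k_gold ≈ 7.006; (b) c_gold ≈ 1.311

Break-even investment rate: n + g + δ = 0.02 + 0.03 + 0.08 = 0.13.
Maximizing c = f(k) − (n+g+δ)·k gives f'(k) = n+g+δ, i.e. 0.41·k^(0.41−1) = 0.13, so k_gold = (0.41/0.13)^(1/0.59) ≈ 7.0064.
y_gold = 7.0064^0.41 ≈ 2.2215; c_gold = y_gold − 0.13·k_gold ≈ 1.3107.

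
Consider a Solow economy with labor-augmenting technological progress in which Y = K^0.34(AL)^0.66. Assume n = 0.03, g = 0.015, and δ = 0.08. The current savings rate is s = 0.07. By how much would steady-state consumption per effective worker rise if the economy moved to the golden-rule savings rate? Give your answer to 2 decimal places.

Capital per effective worker breaks even when investment replaces (n + g + δ)·k; here n + g + δ = 0.125.
Current steady state (s = 0.07): k* = (0.07/0.125)^(1/0.66) ≈ 0.4154, y* = 0.4154^0.34 ≈ 0.7418, c* = (1−0.07)·0.7418 ≈ 0.6899.
Maximizing c = f(k) − (n+g+δ)·k gives f'(k) = n+g+δ, i.e. 0.34·k^(0.34−1) = 0.125, so k_gold = (0.34/0.125)^(1/0.66) ≈ 4.5545.
y_gold = 4.5545^0.34 ≈ 1.6744, c_gold = y_gold − 0.125·k_gold ≈ 1.1051.
Gain: Δc = 1.1051 − 0.6899 ≈ 0.4153.

Δc ≈ 0.42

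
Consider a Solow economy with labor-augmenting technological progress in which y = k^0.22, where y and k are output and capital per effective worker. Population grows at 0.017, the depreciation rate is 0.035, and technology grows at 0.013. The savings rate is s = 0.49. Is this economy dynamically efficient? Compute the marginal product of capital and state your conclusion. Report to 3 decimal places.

Break-even investment rate: n + g + δ = 0.017 + 0.013 + 0.035 = 0.065.
Steady-state k*: s·k^0.22 = 0.065·k gives k* = (0.49/0.065)^(1/0.78) ≈ 13.3267.
MPK = 0.22·13.3267^(-0.78) ≈ 0.0292.
MPK < n+g+δ = 0.065, so the economy is dynamically inefficient (over-saving).

dynamically inefficient; MPK ≈ 0.029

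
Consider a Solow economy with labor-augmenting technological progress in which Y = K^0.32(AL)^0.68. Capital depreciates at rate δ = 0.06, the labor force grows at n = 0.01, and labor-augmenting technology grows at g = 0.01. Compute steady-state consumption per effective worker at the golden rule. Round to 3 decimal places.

The effective depreciation rate is n + g + δ = 0.01 + 0.01 + 0.06 = 0.08.
Maximizing c = f(k) − (n+g+δ)·k gives f'(k) = n+g+δ, i.e. 0.32·k^(0.32−1) = 0.08, so k_gold = (0.32/0.08)^(1/0.68) ≈ 7.6804.
y_gold = 7.6804^0.32 ≈ 1.9201.
c_gold = y_gold − (n+g+δ)·k_gold = 1.9201 − 0.08·7.6804 ≈ 1.3057.

c_gold ≈ 1.306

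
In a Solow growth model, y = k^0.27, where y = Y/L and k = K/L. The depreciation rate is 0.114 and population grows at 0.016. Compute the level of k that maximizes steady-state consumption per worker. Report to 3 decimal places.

k_gold ≈ 2.722

Break-even investment rate: n + δ = 0.016 + 0.114 = 0.13.
At the golden rule the marginal product of capital equals n+δ: 0.27·k^(0.27−1) = 0.13. Solving, k_gold = (0.27/0.13)^(1/0.73) ≈ 2.7216.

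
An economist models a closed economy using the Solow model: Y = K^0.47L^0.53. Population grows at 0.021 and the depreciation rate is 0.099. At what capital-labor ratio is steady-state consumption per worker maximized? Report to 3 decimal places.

n + δ = 0.021 + 0.099 = 0.12.
At the golden rule the marginal product of capital equals n+δ: 0.47·k^(0.47−1) = 0.12. Solving, k_gold = (0.47/0.12)^(1/0.53) ≈ 13.1435.

k_gold ≈ 13.143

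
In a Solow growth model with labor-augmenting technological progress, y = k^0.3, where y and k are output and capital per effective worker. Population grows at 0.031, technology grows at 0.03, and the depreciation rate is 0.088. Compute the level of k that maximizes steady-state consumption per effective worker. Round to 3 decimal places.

Break-even investment rate: n + g + δ = 0.031 + 0.03 + 0.088 = 0.149.
At the golden rule the marginal product of capital equals n+g+δ: 0.3·k^(0.3−1) = 0.149. Solving, k_gold = (0.3/0.149)^(1/0.7) ≈ 2.7176.

k_gold ≈ 2.718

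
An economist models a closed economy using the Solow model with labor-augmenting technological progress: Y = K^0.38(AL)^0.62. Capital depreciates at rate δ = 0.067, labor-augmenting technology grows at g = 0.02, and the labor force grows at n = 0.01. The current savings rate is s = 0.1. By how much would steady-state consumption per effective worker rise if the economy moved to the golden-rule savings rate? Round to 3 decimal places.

Δc ≈ 0.515

Capital per effective worker breaks even when investment replaces (n + g + δ)·k; here n + g + δ = 0.097.
Current steady state (s = 0.1): k* = (0.1/0.097)^(1/0.62) ≈ 1.0504, y* = 1.0504^0.38 ≈ 1.0188, c* = (1−0.1)·1.0188 ≈ 0.9170.
Maximizing c = f(k) − (n+g+δ)·k gives f'(k) = n+g+δ, i.e. 0.38·k^(0.38−1) = 0.097, so k_gold = (0.38/0.097)^(1/0.62) ≈ 9.0463.
y_gold = 9.0463^0.38 ≈ 2.3092, c_gold = y_gold − 0.097·k_gold ≈ 1.4317.
Gain: Δc = 1.4317 − 0.9170 ≈ 0.5147.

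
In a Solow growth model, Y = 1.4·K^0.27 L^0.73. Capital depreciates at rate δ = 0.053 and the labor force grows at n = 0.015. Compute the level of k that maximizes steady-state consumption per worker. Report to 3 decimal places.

Break-even investment rate: n + δ = 0.015 + 0.053 = 0.068.
Maximizing c = f(k) − (n+δ)·k gives f'(k) = n+δ, i.e. 0.27·1.4·k^(0.27−1) = 0.068, so k_gold = (0.27·1.4/0.068)^(1/0.73) ≈ 10.4839.

k_gold ≈ 10.484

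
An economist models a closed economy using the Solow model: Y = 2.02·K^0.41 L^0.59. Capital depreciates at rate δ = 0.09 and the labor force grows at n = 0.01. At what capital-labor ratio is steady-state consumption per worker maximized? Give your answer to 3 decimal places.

Capital per worker breaks even when investment replaces (n + δ)·k; here n + δ = 0.1.
Maximizing c = f(k) − (n+δ)·k gives f'(k) = n+δ, i.e. 0.41·2.02·k^(0.41−1) = 0.1, so k_gold = (0.41·2.02/0.1)^(1/0.59) ≈ 35.9883.

k_gold ≈ 35.988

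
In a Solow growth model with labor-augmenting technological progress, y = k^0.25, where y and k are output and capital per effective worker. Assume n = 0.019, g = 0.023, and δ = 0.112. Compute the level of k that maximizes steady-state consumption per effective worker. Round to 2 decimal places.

k_gold ≈ 1.91

The effective depreciation rate is n + g + δ = 0.019 + 0.023 + 0.112 = 0.154.
Golden rule sets MPK = n+g+δ: 0.25·k^(0.25−1) = 0.154, so k_gold = (0.25/0.154)^(1/0.75) ≈ 1.9079.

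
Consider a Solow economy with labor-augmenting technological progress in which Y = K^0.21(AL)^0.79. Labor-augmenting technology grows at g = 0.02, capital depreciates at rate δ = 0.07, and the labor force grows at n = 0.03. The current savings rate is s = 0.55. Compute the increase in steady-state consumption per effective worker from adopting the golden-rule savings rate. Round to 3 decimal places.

Δc ≈ 0.242

Capital per effective worker breaks even when investment replaces (n + g + δ)·k; here n + g + δ = 0.12.
Current steady state (s = 0.55): k* = (0.55/0.12)^(1/0.79) ≈ 6.8697, y* = 6.8697^0.21 ≈ 1.4988, c* = (1−0.55)·1.4988 ≈ 0.6745.
Maximizing c = f(k) − (n+g+δ)·k gives f'(k) = n+g+δ, i.e. 0.21·k^(0.21−1) = 0.12, so k_gold = (0.21/0.12)^(1/0.79) ≈ 2.0307.
y_gold = 2.0307^0.21 ≈ 1.1604, c_gold = y_gold − 0.12·k_gold ≈ 0.9167.
Gain: Δc = 0.9167 − 0.6745 ≈ 0.2422.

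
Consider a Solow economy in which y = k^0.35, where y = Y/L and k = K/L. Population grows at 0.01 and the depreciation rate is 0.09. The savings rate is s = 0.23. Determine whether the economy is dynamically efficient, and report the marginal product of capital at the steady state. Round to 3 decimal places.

Capital per worker breaks even when investment replaces (n + δ)·k; here n + δ = 0.1.
Steady-state k*: s·k^0.35 = 0.1·k gives k* = (0.23/0.1)^(1/0.65) ≈ 3.6017.
MPK = 0.35·3.6017^(-0.65) ≈ 0.1522.
MPK > n+δ = 0.1, so the economy is dynamically efficient (under-saving).

dynamically efficient; MPK ≈ 0.152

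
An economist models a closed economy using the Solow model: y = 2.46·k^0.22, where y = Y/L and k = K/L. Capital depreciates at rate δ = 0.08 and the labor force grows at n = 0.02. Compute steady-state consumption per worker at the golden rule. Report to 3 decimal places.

n + δ = 0.02 + 0.08 = 0.1.
At the golden rule the marginal product of capital equals n+δ: 0.22·2.46·k^(0.22−1) = 0.1. Solving, k_gold = (0.22·2.46/0.1)^(1/0.78) ≈ 8.7137.
y_gold = 2.46·8.7137^0.22 ≈ 3.9608.
c_gold = y_gold − (n+δ)·k_gold = 3.9608 − 0.1·8.7137 ≈ 3.0894.

c_gold ≈ 3.089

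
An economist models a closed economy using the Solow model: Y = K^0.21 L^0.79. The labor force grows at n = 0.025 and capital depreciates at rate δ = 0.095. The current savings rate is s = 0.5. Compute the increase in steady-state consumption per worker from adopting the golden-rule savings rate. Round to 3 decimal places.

Break-even investment rate: n + δ = 0.025 + 0.095 = 0.12.
Current steady state (s = 0.5): k* = (0.5/0.12)^(1/0.79) ≈ 6.0890, y* = 6.0890^0.21 ≈ 1.4613, c* = (1−0.5)·1.4613 ≈ 0.7307.
Setting f'(k) = n+δ gives 0.21·k^(0.21−1) = 0.12, hence k_gold = (0.21/0.12)^(1/0.79) ≈ 2.0307.
y_gold = 2.0307^0.21 ≈ 1.1604, c_gold = y_gold − 0.12·k_gold ≈ 0.9167.
Gain: Δc = 0.9167 − 0.7307 ≈ 0.1860.

Δc ≈ 0.186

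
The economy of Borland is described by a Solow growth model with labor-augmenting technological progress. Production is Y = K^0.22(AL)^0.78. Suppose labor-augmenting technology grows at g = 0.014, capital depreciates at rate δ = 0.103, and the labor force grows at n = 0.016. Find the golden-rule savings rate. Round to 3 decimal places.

s_gold = 0.220

The effective depreciation rate is n + g + δ = 0.016 + 0.014 + 0.103 = 0.133.
At the golden rule MPK = n+g+δ, and in any Cobb-Douglas steady state s = (n+g+δ)·k/y = MPK·k/y = capital's share 0.22.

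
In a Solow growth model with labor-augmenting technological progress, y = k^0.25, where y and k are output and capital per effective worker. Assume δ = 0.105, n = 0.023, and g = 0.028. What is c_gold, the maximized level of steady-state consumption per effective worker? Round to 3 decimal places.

c_gold ≈ 0.878

n + g + δ = 0.023 + 0.028 + 0.105 = 0.156.
Golden rule sets MPK = n+g+δ: 0.25·k^(0.25−1) = 0.156, so k_gold = (0.25/0.156)^(1/0.75) ≈ 1.8754.
y_gold = 1.8754^0.25 ≈ 1.1702.
c_gold = y_gold − (n+g+δ)·k_gold = 1.1702 − 0.156·1.8754 ≈ 0.8777.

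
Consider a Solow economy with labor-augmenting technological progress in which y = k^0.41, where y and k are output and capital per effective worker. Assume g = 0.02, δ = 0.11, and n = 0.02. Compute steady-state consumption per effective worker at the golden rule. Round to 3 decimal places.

n + g + δ = 0.02 + 0.02 + 0.11 = 0.15.
Golden rule sets MPK = n+g+δ: 0.41·k^(0.41−1) = 0.15, so k_gold = (0.41/0.15)^(1/0.59) ≈ 5.4974.
y_gold = 5.4974^0.41 ≈ 2.0112.
c_gold = y_gold − (n+g+δ)·k_gold = 2.0112 − 0.15·5.4974 ≈ 1.1866.

c_gold ≈ 1.187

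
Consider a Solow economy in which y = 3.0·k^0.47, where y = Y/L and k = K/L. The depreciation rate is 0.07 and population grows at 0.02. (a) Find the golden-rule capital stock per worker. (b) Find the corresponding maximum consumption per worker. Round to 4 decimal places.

n + δ = 0.02 + 0.07 = 0.09.
At the golden rule the marginal product of capital equals n+δ: 0.47·3.0·k^(0.47−1) = 0.09. Solving, k_gold = (0.47·3.0/0.09)^(1/0.53) ≈ 179.7516.
y_gold = 3.0·179.7516^0.47 ≈ 34.4205; c_gold = y_gold − 0.09·k_gold ≈ 18.2429.

(a) k_gold ≈ 179.7516; (b) c_gold ≈ 18.2429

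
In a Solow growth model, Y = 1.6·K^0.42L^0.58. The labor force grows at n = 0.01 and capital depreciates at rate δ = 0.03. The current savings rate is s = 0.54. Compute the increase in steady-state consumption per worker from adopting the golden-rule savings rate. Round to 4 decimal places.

The effective depreciation rate is n + δ = 0.01 + 0.03 = 0.04.
Current steady state (s = 0.54): k* = (0.54·1.6/0.04)^(1/0.58) ≈ 199.8860, y* = 1.6·199.8860^0.42 ≈ 14.8064, c* = (1−0.54)·14.8064 ≈ 6.8109.
At the golden rule the marginal product of capital equals n+δ: 0.42·1.6·k^(0.42−1) = 0.04. Solving, k_gold = (0.42·1.6/0.04)^(1/0.58) ≈ 129.5992.
y_gold = 1.6·129.5992^0.42 ≈ 12.3428, c_gold = y_gold − 0.04·k_gold ≈ 7.1588.
Gain: Δc = 7.1588 − 6.8109 ≈ 0.3479.

Δc ≈ 0.3479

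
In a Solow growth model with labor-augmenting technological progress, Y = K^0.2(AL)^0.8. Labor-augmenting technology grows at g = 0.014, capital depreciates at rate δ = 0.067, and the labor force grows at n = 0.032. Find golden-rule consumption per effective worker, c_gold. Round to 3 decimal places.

Capital per effective worker breaks even when investment replaces (n + g + δ)·k; here n + g + δ = 0.113.
Maximizing c = f(k) − (n+g+δ)·k gives f'(k) = n+g+δ, i.e. 0.2·k^(0.2−1) = 0.113, so k_gold = (0.2/0.113)^(1/0.8) ≈ 2.0415.
y_gold = 2.0415^0.2 ≈ 1.1534.
c_gold = y_gold − (n+g+δ)·k_gold = 1.1534 − 0.113·2.0415 ≈ 0.9227.

c_gold ≈ 0.923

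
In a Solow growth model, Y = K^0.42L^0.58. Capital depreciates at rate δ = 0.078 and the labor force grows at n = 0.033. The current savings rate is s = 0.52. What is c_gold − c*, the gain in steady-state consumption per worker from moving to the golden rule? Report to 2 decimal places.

Capital per worker breaks even when investment replaces (n + δ)·k; here n + δ = 0.111.
Current steady state (s = 0.52): k* = (0.52/0.111)^(1/0.58) ≈ 14.3333, y* = 14.3333^0.42 ≈ 3.0596, c* = (1−0.52)·3.0596 ≈ 1.4686.
Maximizing c = f(k) − (n+δ)·k gives f'(k) = n+δ, i.e. 0.42·k^(0.42−1) = 0.111, so k_gold = (0.42/0.111)^(1/0.58) ≈ 9.9180.
y_gold = 9.9180^0.42 ≈ 2.6212, c_gold = y_gold − 0.111·k_gold ≈ 1.5203.
Gain: Δc = 1.5203 − 1.4686 ≈ 0.0517.

Δc ≈ 0.05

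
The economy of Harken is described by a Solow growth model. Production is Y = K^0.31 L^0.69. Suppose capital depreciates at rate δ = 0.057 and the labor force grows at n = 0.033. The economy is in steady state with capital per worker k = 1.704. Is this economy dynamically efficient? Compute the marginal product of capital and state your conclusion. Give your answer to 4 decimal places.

dynamically efficient; MPK ≈ 0.2146

n + δ = 0.033 + 0.057 = 0.09.
MPK = 0.31·k^(0.31−1) = 0.31·1.704^(-0.69) ≈ 0.2146.
MPK > 0.09, so the economy is dynamically efficient (under-saving).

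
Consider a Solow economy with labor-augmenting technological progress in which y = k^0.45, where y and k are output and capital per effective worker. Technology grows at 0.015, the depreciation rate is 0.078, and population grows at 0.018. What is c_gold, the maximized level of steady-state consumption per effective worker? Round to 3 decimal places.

Break-even investment rate: n + g + δ = 0.018 + 0.015 + 0.078 = 0.111.
Golden rule sets MPK = n+g+δ: 0.45·k^(0.45−1) = 0.111, so k_gold = (0.45/0.111)^(1/0.55) ≈ 12.7425.
y_gold = 12.7425^0.45 ≈ 3.1431.
c_gold = y_gold − (n+g+δ)·k_gold = 3.1431 − 0.111·12.7425 ≈ 1.7287.

c_gold ≈ 1.729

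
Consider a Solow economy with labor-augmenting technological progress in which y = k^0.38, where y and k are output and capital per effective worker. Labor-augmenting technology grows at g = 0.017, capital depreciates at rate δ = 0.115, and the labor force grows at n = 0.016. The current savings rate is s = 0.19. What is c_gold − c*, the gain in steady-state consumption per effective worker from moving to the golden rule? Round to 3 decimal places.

The effective depreciation rate is n + g + δ = 0.016 + 0.017 + 0.115 = 0.148.
Current steady state (s = 0.19): k* = (0.19/0.148)^(1/0.62) ≈ 1.4962, y* = 1.4962^0.38 ≈ 1.1655, c* = (1−0.19)·1.1655 ≈ 0.9440.
Maximizing c = f(k) − (n+g+δ)·k gives f'(k) = n+g+δ, i.e. 0.38·k^(0.38−1) = 0.148, so k_gold = (0.38/0.148)^(1/0.62) ≈ 4.5763.
y_gold = 4.5763^0.38 ≈ 1.7824, c_gold = y_gold − 0.148·k_gold ≈ 1.1051.
Gain: Δc = 1.1051 − 0.9440 ≈ 0.1611.

Δc ≈ 0.161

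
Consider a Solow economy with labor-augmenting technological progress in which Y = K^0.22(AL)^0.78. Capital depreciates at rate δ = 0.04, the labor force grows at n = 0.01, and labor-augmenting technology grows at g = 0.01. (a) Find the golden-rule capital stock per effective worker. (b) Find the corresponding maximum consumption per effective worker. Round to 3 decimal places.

Break-even investment rate: n + g + δ = 0.01 + 0.01 + 0.04 = 0.06.
Setting f'(k) = n+g+δ gives 0.22·k^(0.22−1) = 0.06, hence k_gold = (0.22/0.06)^(1/0.78) ≈ 5.2896.
y_gold = 5.2896^0.22 ≈ 1.4426; c_gold = y_gold − 0.06·k_gold ≈ 1.1252.

(a) k_gold ≈ 5.290; (b) c_gold ≈ 1.125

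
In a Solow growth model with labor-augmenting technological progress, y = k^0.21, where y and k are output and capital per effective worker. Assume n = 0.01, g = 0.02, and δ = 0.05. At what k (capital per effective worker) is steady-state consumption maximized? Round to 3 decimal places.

Break-even investment rate: n + g + δ = 0.01 + 0.02 + 0.05 = 0.08.
Maximizing c = f(k) − (n+g+δ)·k gives f'(k) = n+g+δ, i.e. 0.21·k^(0.21−1) = 0.08, so k_gold = (0.21/0.08)^(1/0.79) ≈ 3.3927.

k_gold ≈ 3.393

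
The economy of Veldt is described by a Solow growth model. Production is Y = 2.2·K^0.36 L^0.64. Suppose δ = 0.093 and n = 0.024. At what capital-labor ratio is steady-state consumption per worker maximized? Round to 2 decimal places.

k_gold ≈ 19.85

The effective depreciation rate is n + δ = 0.024 + 0.093 = 0.117.
At the golden rule the marginal product of capital equals n+δ: 0.36·2.2·k^(0.36−1) = 0.117. Solving, k_gold = (0.36·2.2/0.117)^(1/0.64) ≈ 19.8480.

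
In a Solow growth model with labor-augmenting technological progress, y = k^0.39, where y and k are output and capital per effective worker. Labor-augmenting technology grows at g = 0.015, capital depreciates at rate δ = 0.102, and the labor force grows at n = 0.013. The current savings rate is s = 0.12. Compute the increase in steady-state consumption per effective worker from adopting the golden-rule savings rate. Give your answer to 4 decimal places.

Δc ≈ 0.3952

n + g + δ = 0.013 + 0.015 + 0.102 = 0.13.
Current steady state (s = 0.12): k* = (0.12/0.13)^(1/0.61) ≈ 0.8770, y* = 0.8770^0.39 ≈ 0.9501, c* = (1−0.12)·0.9501 ≈ 0.8361.
Setting f'(k) = n+g+δ gives 0.39·k^(0.39−1) = 0.13, hence k_gold = (0.39/0.13)^(1/0.61) ≈ 6.0557.
y_gold = 6.0557^0.39 ≈ 2.0186, c_gold = y_gold − 0.13·k_gold ≈ 1.2313.
Gain: Δc = 1.2313 − 0.8361 ≈ 0.3952.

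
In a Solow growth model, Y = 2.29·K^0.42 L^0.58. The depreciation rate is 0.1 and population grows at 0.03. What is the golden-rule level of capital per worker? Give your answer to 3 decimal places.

k_gold ≈ 31.515

The effective depreciation rate is n + δ = 0.03 + 0.1 = 0.13.
Setting f'(k) = n+δ gives 0.42·2.29·k^(0.42−1) = 0.13, hence k_gold = (0.42·2.29/0.13)^(1/0.58) ≈ 31.5152.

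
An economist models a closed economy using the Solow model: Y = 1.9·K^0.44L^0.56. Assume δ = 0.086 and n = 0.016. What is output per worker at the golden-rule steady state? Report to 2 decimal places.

y_gold ≈ 9.92

The effective depreciation rate is n + δ = 0.016 + 0.086 = 0.102.
Maximizing c = f(k) − (n+δ)·k gives f'(k) = n+δ, i.e. 0.44·1.9·k^(0.44−1) = 0.102, so k_gold = (0.44·1.9/0.102)^(1/0.56) ≈ 42.7996.
Output: y_gold = 1.9·k_gold^0.44 = 1.9·42.7996^0.44 ≈ 9.9217.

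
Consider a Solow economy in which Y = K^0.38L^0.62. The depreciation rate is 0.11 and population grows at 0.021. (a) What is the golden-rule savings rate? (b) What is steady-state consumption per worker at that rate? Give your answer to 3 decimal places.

Break-even investment rate: n + δ = 0.021 + 0.11 = 0.131.
For Cobb-Douglas, s_gold equals capital's share: s_gold = 0.38.
Maximizing c = f(k) − (n+δ)·k gives f'(k) = n+δ, i.e. 0.38·k^(0.38−1) = 0.131, so k_gold = (0.38/0.131)^(1/0.62) ≈ 5.5717.
y_gold = 5.5717^0.38 ≈ 1.9208; c_gold = (1−0.38)·y_gold ≈ 1.1909.

(a) s_gold = 0.380; (b) c_gold ≈ 1.191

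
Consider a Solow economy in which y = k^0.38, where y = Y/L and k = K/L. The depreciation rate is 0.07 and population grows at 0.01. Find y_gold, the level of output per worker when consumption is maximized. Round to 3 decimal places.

y_gold ≈ 2.599

Capital per worker breaks even when investment replaces (n + δ)·k; here n + δ = 0.08.
Golden rule sets MPK = n+δ: 0.38·k^(0.38−1) = 0.08, so k_gold = (0.38/0.08)^(1/0.62) ≈ 12.3436.
Output: y_gold = k_gold^0.38 = 12.3436^0.38 ≈ 2.5986.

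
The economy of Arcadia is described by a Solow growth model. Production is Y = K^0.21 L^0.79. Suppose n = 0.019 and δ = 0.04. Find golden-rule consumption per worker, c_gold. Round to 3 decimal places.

c_gold ≈ 1.107

n + δ = 0.019 + 0.04 = 0.059.
Setting f'(k) = n+δ gives 0.21·k^(0.21−1) = 0.059, hence k_gold = (0.21/0.059)^(1/0.79) ≈ 4.9881.
y_gold = 4.9881^0.21 ≈ 1.4014.
c_gold = y_gold − (n+δ)·k_gold = 1.4014 − 0.059·4.9881 ≈ 1.1071.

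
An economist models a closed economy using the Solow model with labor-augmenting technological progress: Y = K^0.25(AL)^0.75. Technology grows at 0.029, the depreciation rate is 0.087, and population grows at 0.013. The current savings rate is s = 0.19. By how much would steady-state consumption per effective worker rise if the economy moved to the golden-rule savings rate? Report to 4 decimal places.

Δc ≈ 0.0135

n + g + δ = 0.013 + 0.029 + 0.087 = 0.129.
Current steady state (s = 0.19): k* = (0.19/0.129)^(1/0.75) ≈ 1.6758, y* = 1.6758^0.25 ≈ 1.1378, c* = (1−0.19)·1.1378 ≈ 0.9216.
Golden rule sets MPK = n+g+δ: 0.25·k^(0.25−1) = 0.129, so k_gold = (0.25/0.129)^(1/0.75) ≈ 2.4162.
y_gold = 2.4162^0.25 ≈ 1.2468, c_gold = y_gold − 0.129·k_gold ≈ 0.9351.
Gain: Δc = 0.9351 − 0.9216 ≈ 0.0135.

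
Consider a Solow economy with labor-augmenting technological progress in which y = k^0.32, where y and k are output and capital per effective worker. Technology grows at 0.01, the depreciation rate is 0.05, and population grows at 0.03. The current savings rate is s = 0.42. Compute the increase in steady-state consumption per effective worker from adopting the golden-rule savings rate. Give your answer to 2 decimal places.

Break-even investment rate: n + g + δ = 0.03 + 0.01 + 0.05 = 0.09.
Current steady state (s = 0.42): k* = (0.42/0.09)^(1/0.68) ≈ 9.6346, y* = 9.6346^0.32 ≈ 2.0646, c* = (1−0.42)·2.0646 ≈ 1.1974.
At the golden rule the marginal product of capital equals n+g+δ: 0.32·k^(0.32−1) = 0.09. Solving, k_gold = (0.32/0.09)^(1/0.68) ≈ 6.4589.
y_gold = 6.4589^0.32 ≈ 1.8166, c_gold = y_gold − 0.09·k_gold ≈ 1.2353.
Gain: Δc = 1.2353 − 1.1974 ≈ 0.0378.

Δc ≈ 0.04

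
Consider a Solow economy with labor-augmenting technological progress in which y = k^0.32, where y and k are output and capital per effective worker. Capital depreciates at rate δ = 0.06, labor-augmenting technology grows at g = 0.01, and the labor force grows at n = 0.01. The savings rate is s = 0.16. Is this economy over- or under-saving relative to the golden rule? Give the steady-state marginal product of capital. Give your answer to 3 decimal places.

Capital per effective worker breaks even when investment replaces (n + g + δ)·k; here n + g + δ = 0.08.
Steady-state k*: s·k^0.32 = 0.08·k gives k* = (0.16/0.08)^(1/0.68) ≈ 2.7713.
MPK = 0.32·2.7713^(-0.68) ≈ 0.1600.
MPK > n+g+δ = 0.08, so the economy is dynamically efficient (under-saving).

under-saving; MPK ≈ 0.160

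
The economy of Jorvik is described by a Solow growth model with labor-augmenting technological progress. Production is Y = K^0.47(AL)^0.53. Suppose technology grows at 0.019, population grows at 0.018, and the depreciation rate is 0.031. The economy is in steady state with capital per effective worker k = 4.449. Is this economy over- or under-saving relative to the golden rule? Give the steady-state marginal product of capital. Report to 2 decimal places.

under-saving; MPK ≈ 0.21

n + g + δ = 0.018 + 0.019 + 0.031 = 0.068.
MPK = 0.47·k^(0.47−1) = 0.47·4.449^(-0.53) ≈ 0.2131.
MPK > 0.068, so the economy is dynamically efficient (under-saving).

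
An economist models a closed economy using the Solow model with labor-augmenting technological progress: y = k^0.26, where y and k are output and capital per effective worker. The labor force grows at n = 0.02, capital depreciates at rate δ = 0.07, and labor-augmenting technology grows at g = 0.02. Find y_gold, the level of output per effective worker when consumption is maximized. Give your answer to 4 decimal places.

Break-even investment rate: n + g + δ = 0.02 + 0.02 + 0.07 = 0.11.
Setting f'(k) = n+g+δ gives 0.26·k^(0.26−1) = 0.11, hence k_gold = (0.26/0.11)^(1/0.74) ≈ 3.1977.
Output: y_gold = k_gold^0.26 = 3.1977^0.26 ≈ 1.3529.

y_gold ≈ 1.3529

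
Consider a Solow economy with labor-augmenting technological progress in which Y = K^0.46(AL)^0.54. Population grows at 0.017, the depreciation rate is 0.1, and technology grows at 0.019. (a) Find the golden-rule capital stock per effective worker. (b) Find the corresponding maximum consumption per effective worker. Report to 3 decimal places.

The effective depreciation rate is n + g + δ = 0.017 + 0.019 + 0.1 = 0.136.
Golden rule sets MPK = n+g+δ: 0.46·k^(0.46−1) = 0.136, so k_gold = (0.46/0.136)^(1/0.54) ≈ 9.5507.
y_gold = 9.5507^0.46 ≈ 2.8237; c_gold = y_gold − 0.136·k_gold ≈ 1.5248.

(a) k_gold ≈ 9.551; (b) c_gold ≈ 1.525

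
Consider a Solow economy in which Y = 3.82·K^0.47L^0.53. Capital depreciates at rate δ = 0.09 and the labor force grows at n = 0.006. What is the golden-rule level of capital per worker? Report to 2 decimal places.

k_gold ≈ 251.07

n + δ = 0.006 + 0.09 = 0.096.
Maximizing c = f(k) − (n+δ)·k gives f'(k) = n+δ, i.e. 0.47·3.82·k^(0.47−1) = 0.096, so k_gold = (0.47·3.82/0.096)^(1/0.53) ≈ 251.0686.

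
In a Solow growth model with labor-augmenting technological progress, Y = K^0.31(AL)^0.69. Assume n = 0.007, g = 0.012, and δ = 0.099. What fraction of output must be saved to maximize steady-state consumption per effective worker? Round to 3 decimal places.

Capital per effective worker breaks even when investment replaces (n + g + δ)·k; here n + g + δ = 0.118.
At the golden rule MPK = n+g+δ, and in any Cobb-Douglas steady state s = (n+g+δ)·k/y = MPK·k/y = capital's share 0.31.

s_gold = 0.310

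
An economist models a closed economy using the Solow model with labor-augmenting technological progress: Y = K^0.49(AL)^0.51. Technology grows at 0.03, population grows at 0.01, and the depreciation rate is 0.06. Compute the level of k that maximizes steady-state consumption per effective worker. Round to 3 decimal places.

k_gold ≈ 22.559

Capital per effective worker breaks even when investment replaces (n + g + δ)·k; here n + g + δ = 0.1.
At the golden rule the marginal product of capital equals n+g+δ: 0.49·k^(0.49−1) = 0.1. Solving, k_gold = (0.49/0.1)^(1/0.51) ≈ 22.5593.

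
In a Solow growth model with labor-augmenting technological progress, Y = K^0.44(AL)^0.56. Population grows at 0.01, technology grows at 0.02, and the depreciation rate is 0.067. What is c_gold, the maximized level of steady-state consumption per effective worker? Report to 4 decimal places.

The effective depreciation rate is n + g + δ = 0.01 + 0.02 + 0.067 = 0.097.
Golden rule sets MPK = n+g+δ: 0.44·k^(0.44−1) = 0.097, so k_gold = (0.44/0.097)^(1/0.56) ≈ 14.8814.
y_gold = 14.8814^0.44 ≈ 3.2807.
c_gold = y_gold − (n+g+δ)·k_gold = 3.2807 − 0.097·14.8814 ≈ 1.8372.

c_gold ≈ 1.8372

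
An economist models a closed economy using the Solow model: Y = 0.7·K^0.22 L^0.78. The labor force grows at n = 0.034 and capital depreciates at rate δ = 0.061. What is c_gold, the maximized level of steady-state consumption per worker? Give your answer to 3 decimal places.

Break-even investment rate: n + δ = 0.034 + 0.061 = 0.095.
Setting f'(k) = n+δ gives 0.22·0.7·k^(0.22−1) = 0.095, hence k_gold = (0.22·0.7/0.095)^(1/0.78) ≈ 1.8577.
y_gold = 0.7·1.8577^0.22 ≈ 0.8022.
c_gold = y_gold − (n+δ)·k_gold = 0.8022 − 0.095·1.8577 ≈ 0.6257.

c_gold ≈ 0.626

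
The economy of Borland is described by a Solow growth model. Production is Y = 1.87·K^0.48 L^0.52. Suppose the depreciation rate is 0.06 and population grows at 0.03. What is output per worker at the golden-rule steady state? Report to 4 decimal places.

y_gold ≈ 15.6260

Capital per worker breaks even when investment replaces (n + δ)·k; here n + δ = 0.09.
At the golden rule the marginal product of capital equals n+δ: 0.48·1.87·k^(0.48−1) = 0.09. Solving, k_gold = (0.48·1.87/0.09)^(1/0.52) ≈ 83.3387.
Output: y_gold = 1.87·k_gold^0.48 = 1.87·83.3387^0.48 ≈ 15.6260.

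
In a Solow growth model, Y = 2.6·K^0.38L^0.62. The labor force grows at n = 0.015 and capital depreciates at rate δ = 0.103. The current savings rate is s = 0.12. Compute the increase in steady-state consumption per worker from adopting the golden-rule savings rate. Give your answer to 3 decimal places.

Δc ≈ 1.777

n + δ = 0.015 + 0.103 = 0.118.
Current steady state (s = 0.12): k* = (0.12·2.6/0.118)^(1/0.62) ≈ 4.7983, y* = 2.6·4.7983^0.38 ≈ 4.7183, c* = (1−0.12)·4.7183 ≈ 4.1521.
Maximizing c = f(k) − (n+δ)·k gives f'(k) = n+δ, i.e. 0.38·2.6·k^(0.38−1) = 0.118, so k_gold = (0.38·2.6/0.118)^(1/0.62) ≈ 30.7970.
y_gold = 2.6·30.7970^0.38 ≈ 9.5633, c_gold = y_gold − 0.118·k_gold ≈ 5.9292.
Gain: Δc = 5.9292 − 4.1521 ≈ 1.7771.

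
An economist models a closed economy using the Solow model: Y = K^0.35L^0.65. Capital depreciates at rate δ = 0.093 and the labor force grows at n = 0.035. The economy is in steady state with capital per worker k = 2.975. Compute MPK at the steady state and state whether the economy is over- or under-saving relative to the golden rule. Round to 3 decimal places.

under-saving; MPK ≈ 0.172

The effective depreciation rate is n + δ = 0.035 + 0.093 = 0.128.
MPK = 0.35·k^(0.35−1) = 0.35·2.975^(-0.65) ≈ 0.1723.
MPK > 0.128, so the economy is dynamically efficient (under-saving).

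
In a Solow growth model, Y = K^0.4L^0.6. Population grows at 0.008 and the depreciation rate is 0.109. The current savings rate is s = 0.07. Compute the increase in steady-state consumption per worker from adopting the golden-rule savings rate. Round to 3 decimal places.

Δc ≈ 0.701

Capital per worker breaks even when investment replaces (n + δ)·k; here n + δ = 0.117.
Current steady state (s = 0.07): k* = (0.07/0.117)^(1/0.6) ≈ 0.4248, y* = 0.4248^0.4 ≈ 0.7100, c* = (1−0.07)·0.7100 ≈ 0.6603.
Golden rule sets MPK = n+δ: 0.4·k^(0.4−1) = 0.117, so k_gold = (0.4/0.117)^(1/0.6) ≈ 7.7587.
y_gold = 7.7587^0.4 ≈ 2.2694, c_gold = y_gold − 0.117·k_gold ≈ 1.3617.
Gain: Δc = 1.3617 − 0.6603 ≈ 0.7013.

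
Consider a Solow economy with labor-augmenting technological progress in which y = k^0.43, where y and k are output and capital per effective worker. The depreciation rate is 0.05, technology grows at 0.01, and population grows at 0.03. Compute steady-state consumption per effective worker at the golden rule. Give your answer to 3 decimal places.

Capital per effective worker breaks even when investment replaces (n + g + δ)·k; here n + g + δ = 0.09.
Golden rule sets MPK = n+g+δ: 0.43·k^(0.43−1) = 0.09, so k_gold = (0.43/0.09)^(1/0.57) ≈ 15.5462.
y_gold = 15.5462^0.43 ≈ 3.2539.
c_gold = y_gold − (n+g+δ)·k_gold = 3.2539 − 0.09·15.5462 ≈ 1.8547.

c_gold ≈ 1.855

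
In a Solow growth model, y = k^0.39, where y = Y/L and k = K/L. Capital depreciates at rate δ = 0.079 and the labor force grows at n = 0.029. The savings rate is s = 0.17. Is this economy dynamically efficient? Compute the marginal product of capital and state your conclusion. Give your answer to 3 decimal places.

n + δ = 0.029 + 0.079 = 0.108.
Steady-state k*: s·k^0.39 = 0.108·k gives k* = (0.17/0.108)^(1/0.61) ≈ 2.1037.
MPK = 0.39·2.1037^(-0.61) ≈ 0.2478.
MPK > n+δ = 0.108, so the economy is dynamically efficient (under-saving).

dynamically efficient; MPK ≈ 0.248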